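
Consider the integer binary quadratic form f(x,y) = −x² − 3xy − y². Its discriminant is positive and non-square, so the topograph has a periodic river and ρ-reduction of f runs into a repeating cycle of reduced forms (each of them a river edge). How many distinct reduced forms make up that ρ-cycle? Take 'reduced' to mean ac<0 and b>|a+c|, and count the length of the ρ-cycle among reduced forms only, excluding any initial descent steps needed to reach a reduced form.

D = 5, ⌊√D⌋ = 2
descent: ρ → (-1,1,1)  [lands on river]
river: ρ → (1,1,-1)
ρ-cycle length = 2 (tail of 1 descent step not counted)

2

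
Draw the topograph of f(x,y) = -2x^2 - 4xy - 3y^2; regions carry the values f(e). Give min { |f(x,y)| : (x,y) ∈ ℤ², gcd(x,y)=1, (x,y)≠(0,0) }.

translate: b→0 (≡4 mod 4), so (2,4,3)→(2,0,1)
flip: (2,0,1)→(1,0,2)
reduced (well bottom): (1,0,2) with a≤c, −a<b≤a
well minimum |f| = |-1| = 1 (negative-definite)

1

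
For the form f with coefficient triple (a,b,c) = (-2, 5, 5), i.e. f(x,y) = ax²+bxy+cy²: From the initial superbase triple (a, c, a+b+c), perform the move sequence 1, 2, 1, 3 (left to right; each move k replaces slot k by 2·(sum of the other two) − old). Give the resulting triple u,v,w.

start (-2,5,8) = (f(1,0),f(0,1),f(1,1))
replace slot 1: 2·(5+8) − (-2) = 28 → (28,5,8)
replace slot 2: 2·(28+8) − 5 = 67 → (28,67,8)
replace slot 1: 2·(67+8) − 28 = 122 → (122,67,8)
replace slot 3: 2·(122+67) − 8 = 370 → (122,67,370)

122,67,370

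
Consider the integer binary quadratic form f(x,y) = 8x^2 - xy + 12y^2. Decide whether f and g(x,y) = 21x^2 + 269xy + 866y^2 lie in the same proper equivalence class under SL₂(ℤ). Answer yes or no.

D₁ = -383, D₂ = -383
f: reduced (well bottom): (8,-1,12) with a≤c, −a<b≤a
g: translate: b→17 (≡269 mod 42), so (21,269,866)→(21,17,8)
g: flip: (21,17,8)→(8,-17,21)
g: translate: b→-1 (≡-17 mod 16), so (8,-17,21)→(8,-1,12)
g: reduced (well bottom): (8,-1,12) with a≤c, −a<b≤a
reduced forms (8, -1, 12) vs (8, -1, 12) ⇒ equivalent

yes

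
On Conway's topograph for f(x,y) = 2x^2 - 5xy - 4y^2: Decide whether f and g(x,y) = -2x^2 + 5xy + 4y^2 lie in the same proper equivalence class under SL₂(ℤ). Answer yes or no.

D₁ = 57, D₂ = 57
river cycle of f (length 6): (-4, 5, 2), (2, 7, -1), (-1, 7, 2), (2, 5, -4), (-4, 3, 3), (3, 3, -4)
river cycle of g (length 6): (4, 3, -3), (-3, 3, 4), (4, 5, -2), (-2, 7, 1), (1, 7, -2), (-2, 5, 4)
cycles differ ⇒ inequivalent

no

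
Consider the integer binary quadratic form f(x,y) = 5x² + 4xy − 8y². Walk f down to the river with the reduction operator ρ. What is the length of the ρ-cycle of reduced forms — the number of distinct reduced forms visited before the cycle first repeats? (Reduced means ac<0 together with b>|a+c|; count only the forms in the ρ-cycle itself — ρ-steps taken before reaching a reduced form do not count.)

D = 176, ⌊√D⌋ = 13
river: ρ → (-8,12,1)
river: ρ → (1,12,-8)
river: ρ → (-8,4,5)
river: ρ → (5,6,-7)
river: ρ → (-7,8,4)
river: ρ → (4,8,-7)
river: ρ → (-7,6,5)
river: ρ → (5,4,-8)
ρ-cycle length = 8 (tail of 0 descent steps not counted)

8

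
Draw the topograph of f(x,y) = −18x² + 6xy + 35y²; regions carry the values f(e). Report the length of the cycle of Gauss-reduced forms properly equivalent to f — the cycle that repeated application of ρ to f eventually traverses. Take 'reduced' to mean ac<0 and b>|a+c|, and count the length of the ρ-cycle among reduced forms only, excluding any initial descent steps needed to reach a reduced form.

D = 2556, ⌊√D⌋ = 50
descent: ρ → (35,-6,-18)
descent: ρ → (-18,42,11)  [lands on river]
river: ρ → (11,46,-10)
river: ρ → (-10,34,35)
river: ρ → (35,36,-9)
river: ρ → (-9,36,35)
river: ρ → (35,34,-10)
river: ρ → (-10,46,11)
river: ρ → (11,42,-18)
river: ρ → (-18,30,23)
river: ρ → (23,16,-25)
river: ρ → (-25,34,14)
river: ρ → (14,50,-1)
river: ρ → (-1,50,14)
river: ρ → (14,34,-25)
river: ρ → (-25,16,23)
river: ρ → (23,30,-18)
ρ-cycle length = 16 (tail of 2 descent steps not counted)

16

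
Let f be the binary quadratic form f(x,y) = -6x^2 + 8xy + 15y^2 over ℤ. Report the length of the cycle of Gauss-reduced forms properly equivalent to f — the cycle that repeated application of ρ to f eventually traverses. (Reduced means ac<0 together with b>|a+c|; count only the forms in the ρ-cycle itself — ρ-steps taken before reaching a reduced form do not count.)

D = 424, ⌊√D⌋ = 20
descent: ρ → (15,-8,-6)
descent: ρ → (-6,20,1)  [lands on river]
river: ρ → (1,20,-6)
river: ρ → (-6,16,7)
river: ρ → (7,12,-10)
river: ρ → (-10,8,9)
river: ρ → (9,10,-9)
river: ρ → (-9,8,10)
river: ρ → (10,12,-7)
river: ρ → (-7,16,6)
river: ρ → (6,20,-1)
river: ρ → (-1,20,6)
river: ρ → (6,16,-7)
river: ρ → (-7,12,10)
river: ρ → (10,8,-9)
river: ρ → (-9,10,9)
river: ρ → (9,8,-10)
river: ρ → (-10,12,7)
river: ρ → (7,16,-6)
ρ-cycle length = 18 (tail of 2 descent steps not counted)

18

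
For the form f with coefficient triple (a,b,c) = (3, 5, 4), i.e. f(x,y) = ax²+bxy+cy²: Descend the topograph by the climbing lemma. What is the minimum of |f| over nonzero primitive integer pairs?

translate: b→-1 (≡5 mod 6), so (3,5,4)→(3,-1,2)
flip: (3,-1,2)→(2,1,3)
reduced (well bottom): (2,1,3) with a≤c, −a<b≤a
well minimum = a = 2

2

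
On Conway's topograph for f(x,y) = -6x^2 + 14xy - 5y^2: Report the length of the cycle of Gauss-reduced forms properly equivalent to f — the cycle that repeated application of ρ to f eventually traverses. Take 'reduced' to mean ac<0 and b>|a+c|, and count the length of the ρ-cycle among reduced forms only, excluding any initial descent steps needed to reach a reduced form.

D = 76, ⌊√D⌋ = 8
descent: ρ → (-5,6,2)  [lands on river]
river: ρ → (2,6,-5)
river: ρ → (-5,4,3)
river: ρ → (3,8,-1)
river: ρ → (-1,8,3)
river: ρ → (3,4,-5)
ρ-cycle length = 6 (tail of 1 descent step not counted)

6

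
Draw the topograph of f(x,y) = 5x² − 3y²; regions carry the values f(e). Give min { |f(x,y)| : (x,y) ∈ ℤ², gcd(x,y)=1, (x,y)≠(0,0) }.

descent: ρ → (-3,6,2)  [lands on river]
river: ρ → (2,6,-3)
closes: descent 1, river 2
min |a| on river = 2

2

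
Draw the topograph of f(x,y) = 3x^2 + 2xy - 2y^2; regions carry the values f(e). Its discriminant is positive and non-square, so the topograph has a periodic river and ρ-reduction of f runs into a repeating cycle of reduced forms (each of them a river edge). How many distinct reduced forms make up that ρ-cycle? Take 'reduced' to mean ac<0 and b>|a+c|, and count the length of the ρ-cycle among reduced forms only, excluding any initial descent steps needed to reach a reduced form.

D = 28, ⌊√D⌋ = 5
river: ρ → (-2,2,3)
river: ρ → (3,4,-1)
river: ρ → (-1,4,3)
river: ρ → (3,2,-2)
ρ-cycle length = 4 (tail of 0 descent steps not counted)

4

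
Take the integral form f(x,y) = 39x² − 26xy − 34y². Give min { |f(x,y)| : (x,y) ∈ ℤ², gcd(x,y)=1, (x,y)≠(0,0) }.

descent: ρ → (-34,26,39)  [lands on river]
river: ρ → (39,52,-21)
river: ρ → (-21,74,6)
river: ρ → (6,70,-45)
river: ρ → (-45,20,31)
river: ρ → (31,42,-34)
closes: descent 1, river 6
min |a| on river = 6

6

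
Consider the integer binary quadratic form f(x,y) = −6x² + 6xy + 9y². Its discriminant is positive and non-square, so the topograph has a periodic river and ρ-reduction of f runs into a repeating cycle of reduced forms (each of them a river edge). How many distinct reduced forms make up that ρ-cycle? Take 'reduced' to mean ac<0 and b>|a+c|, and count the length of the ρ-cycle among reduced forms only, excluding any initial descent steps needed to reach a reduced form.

D = 252, ⌊√D⌋ = 15
river: ρ → (9,12,-3)
river: ρ → (-3,12,9)
river: ρ → (9,6,-6)
river: ρ → (-6,6,9)
ρ-cycle length = 4 (tail of 0 descent steps not counted)

4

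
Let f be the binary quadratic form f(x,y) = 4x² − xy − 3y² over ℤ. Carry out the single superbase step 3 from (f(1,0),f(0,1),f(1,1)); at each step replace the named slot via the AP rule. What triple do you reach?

start (4,-3,0) = (f(1,0),f(0,1),f(1,1))
replace slot 3: 2·(4+(-3)) − 0 = 2 → (4,-3,2)

4,-3,2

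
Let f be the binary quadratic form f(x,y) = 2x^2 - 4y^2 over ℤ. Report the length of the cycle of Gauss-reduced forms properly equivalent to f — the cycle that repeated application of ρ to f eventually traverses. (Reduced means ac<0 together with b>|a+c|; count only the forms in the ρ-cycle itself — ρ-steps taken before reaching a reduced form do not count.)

D = 32, ⌊√D⌋ = 5
descent: ρ → (-4,0,2)
descent: ρ → (2,4,-2)  [lands on river]
river: ρ → (-2,4,2)
ρ-cycle length = 2 (tail of 2 descent steps not counted)

2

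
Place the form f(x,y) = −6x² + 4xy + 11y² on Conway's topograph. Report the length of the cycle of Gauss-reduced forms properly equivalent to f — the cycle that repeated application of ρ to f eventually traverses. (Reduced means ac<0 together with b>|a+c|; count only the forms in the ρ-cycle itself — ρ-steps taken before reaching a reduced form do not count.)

D = 280, ⌊√D⌋ = 16
descent: ρ → (11,-4,-6)
descent: ρ → (-6,16,1)  [lands on river]
river: ρ → (1,16,-6)
river: ρ → (-6,8,9)
river: ρ → (9,10,-5)
river: ρ → (-5,10,9)
river: ρ → (9,8,-6)
ρ-cycle length = 6 (tail of 2 descent steps not counted)

6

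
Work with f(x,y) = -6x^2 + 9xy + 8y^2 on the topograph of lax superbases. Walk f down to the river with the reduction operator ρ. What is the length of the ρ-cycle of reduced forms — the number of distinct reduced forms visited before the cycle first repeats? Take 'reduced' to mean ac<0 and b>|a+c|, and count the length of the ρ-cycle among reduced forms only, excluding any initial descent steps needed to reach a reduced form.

D = 273, ⌊√D⌋ = 16
river: ρ → (8,7,-7)
river: ρ → (-7,7,8)
river: ρ → (8,9,-6)
river: ρ → (-6,15,2)
river: ρ → (2,13,-13)
river: ρ → (-13,13,2)
river: ρ → (2,15,-6)
river: ρ → (-6,9,8)
ρ-cycle length = 8 (tail of 0 descent steps not counted)

8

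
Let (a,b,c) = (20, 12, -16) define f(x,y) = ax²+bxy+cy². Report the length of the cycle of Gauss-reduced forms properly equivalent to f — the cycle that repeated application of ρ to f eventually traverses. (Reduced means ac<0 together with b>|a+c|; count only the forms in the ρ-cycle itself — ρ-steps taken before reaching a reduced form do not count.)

D = 1424, ⌊√D⌋ = 37
river: ρ → (-16,20,16)
river: ρ → (16,12,-20)
river: ρ → (-20,28,8)
river: ρ → (8,36,-4)
river: ρ → (-4,36,8)
river: ρ → (8,28,-20)
river: ρ → (-20,12,16)
river: ρ → (16,20,-16)
river: ρ → (-16,12,20)
river: ρ → (20,28,-8)
river: ρ → (-8,36,4)
river: ρ → (4,36,-8)
river: ρ → (-8,28,20)
river: ρ → (20,12,-16)
ρ-cycle length = 14 (tail of 0 descent steps not counted)

14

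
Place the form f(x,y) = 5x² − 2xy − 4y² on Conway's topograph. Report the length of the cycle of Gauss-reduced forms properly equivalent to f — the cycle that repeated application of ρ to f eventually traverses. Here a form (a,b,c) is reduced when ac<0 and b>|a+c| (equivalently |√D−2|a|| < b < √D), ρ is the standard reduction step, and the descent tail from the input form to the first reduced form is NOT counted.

D = 84, ⌊√D⌋ = 9
descent: ρ → (-4,2,5)  [lands on river]
river: ρ → (5,8,-1)
river: ρ → (-1,8,5)
river: ρ → (5,2,-4)
river: ρ → (-4,6,3)
river: ρ → (3,6,-4)
ρ-cycle length = 6 (tail of 1 descent step not counted)

6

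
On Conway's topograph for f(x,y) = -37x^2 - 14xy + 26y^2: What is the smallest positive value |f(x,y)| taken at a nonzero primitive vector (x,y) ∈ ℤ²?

descent: ρ → (26,14,-37)  [lands on river]
river: ρ → (-37,60,3)
river: ρ → (3,60,-37)
river: ρ → (-37,14,26)
river: ρ → (26,38,-25)
river: ρ → (-25,62,2)
river: ρ → (2,62,-25)
river: ρ → (-25,38,26)
closes: descent 1, river 8
min |a| on river = 2

2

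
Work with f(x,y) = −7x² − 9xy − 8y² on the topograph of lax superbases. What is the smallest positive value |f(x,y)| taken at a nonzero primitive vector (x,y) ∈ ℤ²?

translate: b→-5 (≡9 mod 14), so (7,9,8)→(7,-5,6)
flip: (7,-5,6)→(6,5,7)
reduced (well bottom): (6,5,7) with a≤c, −a<b≤a
well minimum |f| = |-6| = 6 (negative-definite)

6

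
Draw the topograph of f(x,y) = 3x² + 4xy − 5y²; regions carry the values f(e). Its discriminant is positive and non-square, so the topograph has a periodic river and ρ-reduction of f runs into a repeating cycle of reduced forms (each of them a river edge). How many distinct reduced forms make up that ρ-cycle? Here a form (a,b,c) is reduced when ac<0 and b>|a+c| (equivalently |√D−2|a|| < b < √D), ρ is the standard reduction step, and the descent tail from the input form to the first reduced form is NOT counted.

D = 76, ⌊√D⌋ = 8
river: ρ → (-5,6,2)
river: ρ → (2,6,-5)
river: ρ → (-5,4,3)
river: ρ → (3,8,-1)
river: ρ → (-1,8,3)
river: ρ → (3,4,-5)
ρ-cycle length = 6 (tail of 0 descent steps not counted)

6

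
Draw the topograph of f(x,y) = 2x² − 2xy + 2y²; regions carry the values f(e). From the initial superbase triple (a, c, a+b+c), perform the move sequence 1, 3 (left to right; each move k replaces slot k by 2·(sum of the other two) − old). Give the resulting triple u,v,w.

start (2,2,2) = (f(1,0),f(0,1),f(1,1))
replace slot 1: 2·(2+2) − 2 = 6 → (6,2,2)
replace slot 3: 2·(6+2) − 2 = 14 → (6,2,14)

6,2,14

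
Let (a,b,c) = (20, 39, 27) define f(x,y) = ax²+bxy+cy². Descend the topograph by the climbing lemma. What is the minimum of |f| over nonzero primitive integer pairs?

translate: b→-1 (≡39 mod 40), so (20,39,27)→(20,-1,8)
flip: (20,-1,8)→(8,1,20)
reduced (well bottom): (8,1,20) with a≤c, −a<b≤a
well minimum = a = 8

8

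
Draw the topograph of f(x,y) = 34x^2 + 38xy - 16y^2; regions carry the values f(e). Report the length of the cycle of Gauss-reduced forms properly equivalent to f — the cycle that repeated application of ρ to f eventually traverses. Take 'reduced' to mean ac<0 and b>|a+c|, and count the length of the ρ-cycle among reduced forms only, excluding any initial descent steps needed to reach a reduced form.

D = 3620, ⌊√D⌋ = 60
river: ρ → (-16,58,4)
river: ρ → (4,54,-44)
river: ρ → (-44,34,14)
river: ρ → (14,50,-20)
river: ρ → (-20,30,34)
river: ρ → (34,38,-16)
ρ-cycle length = 6 (tail of 0 descent steps not counted)

6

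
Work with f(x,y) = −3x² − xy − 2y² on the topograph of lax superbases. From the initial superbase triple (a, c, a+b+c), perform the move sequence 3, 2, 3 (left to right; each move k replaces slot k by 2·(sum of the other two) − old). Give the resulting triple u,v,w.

start (-3,-2,-6) = (f(1,0),f(0,1),f(1,1))
replace slot 3: 2·((-3)+(-2)) − (-6) = -4 → (-3,-2,-4)
replace slot 2: 2·((-3)+(-4)) − (-2) = -12 → (-3,-12,-4)
replace slot 3: 2·((-3)+(-12)) − (-4) = -26 → (-3,-12,-26)

-3,-12,-26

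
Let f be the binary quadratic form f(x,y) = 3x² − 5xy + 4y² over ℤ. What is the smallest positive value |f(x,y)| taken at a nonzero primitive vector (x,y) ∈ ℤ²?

translate: b→1 (≡-5 mod 6), so (3,-5,4)→(3,1,2)
flip: (3,1,2)→(2,-1,3)
reduced (well bottom): (2,-1,3) with a≤c, −a<b≤a
well minimum = a = 2

2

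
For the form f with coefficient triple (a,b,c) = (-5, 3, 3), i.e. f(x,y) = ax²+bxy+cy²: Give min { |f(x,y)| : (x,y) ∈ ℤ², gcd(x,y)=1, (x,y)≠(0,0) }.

river: ρ → (3,3,-5)
river: ρ → (-5,7,1)
river: ρ → (1,7,-5)
river: ρ → (-5,3,3)
closes: descent 0, river 4
min |a| on river = 1

1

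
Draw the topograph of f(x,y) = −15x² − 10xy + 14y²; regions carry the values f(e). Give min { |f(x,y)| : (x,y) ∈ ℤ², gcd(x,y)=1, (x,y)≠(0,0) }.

descent: ρ → (14,10,-15)  [lands on river]
river: ρ → (-15,20,9)
river: ρ → (9,16,-19)
river: ρ → (-19,22,6)
river: ρ → (6,26,-11)
river: ρ → (-11,18,14)
closes: descent 1, river 6
min |a| on river = 6

6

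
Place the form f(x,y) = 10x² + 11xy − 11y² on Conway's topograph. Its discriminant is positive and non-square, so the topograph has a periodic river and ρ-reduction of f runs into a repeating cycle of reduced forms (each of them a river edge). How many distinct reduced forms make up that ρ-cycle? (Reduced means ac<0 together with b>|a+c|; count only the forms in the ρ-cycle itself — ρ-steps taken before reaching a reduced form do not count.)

D = 561, ⌊√D⌋ = 23
river: ρ → (-11,11,10)
river: ρ → (10,9,-12)
river: ρ → (-12,15,7)
river: ρ → (7,13,-14)
river: ρ → (-14,15,6)
river: ρ → (6,21,-5)
river: ρ → (-5,19,10)
river: ρ → (10,21,-3)
river: ρ → (-3,21,10)
river: ρ → (10,19,-5)
river: ρ → (-5,21,6)
river: ρ → (6,15,-14)
river: ρ → (-14,13,7)
river: ρ → (7,15,-12)
river: ρ → (-12,9,10)
river: ρ → (10,11,-11)
ρ-cycle length = 16 (tail of 0 descent steps not counted)

16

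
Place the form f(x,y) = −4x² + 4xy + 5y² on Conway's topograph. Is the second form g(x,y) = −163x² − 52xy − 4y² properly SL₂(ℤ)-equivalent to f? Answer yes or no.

D₁ = 96, D₂ = 96
river cycle of f (length 4): (5, 6, -3), (-3, 6, 5), (5, 4, -4), (-4, 4, 5)
river cycle of g (length 4): (-4, 4, 5), (5, 6, -3), (-3, 6, 5), (5, 4, -4)
cycles coincide ⇒ equivalent

yes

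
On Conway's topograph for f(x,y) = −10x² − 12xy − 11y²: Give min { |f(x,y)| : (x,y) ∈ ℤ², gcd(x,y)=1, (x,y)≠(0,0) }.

translate: b→-8 (≡12 mod 20), so (10,12,11)→(10,-8,9)
flip: (10,-8,9)→(9,8,10)
reduced (well bottom): (9,8,10) with a≤c, −a<b≤a
well minimum |f| = |-9| = 9 (negative-definite)

9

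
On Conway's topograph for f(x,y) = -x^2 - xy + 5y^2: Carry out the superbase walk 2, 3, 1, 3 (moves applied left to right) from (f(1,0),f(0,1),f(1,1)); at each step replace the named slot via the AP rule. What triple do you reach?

start (-1,5,3) = (f(1,0),f(0,1),f(1,1))
replace slot 2: 2·((-1)+3) − 5 = -1 → (-1,-1,3)
replace slot 3: 2·((-1)+(-1)) − 3 = -7 → (-1,-1,-7)
replace slot 1: 2·((-1)+(-7)) − (-1) = -15 → (-15,-1,-7)
replace slot 3: 2·((-15)+(-1)) − (-7) = -25 → (-15,-1,-25)

-15,-1,-25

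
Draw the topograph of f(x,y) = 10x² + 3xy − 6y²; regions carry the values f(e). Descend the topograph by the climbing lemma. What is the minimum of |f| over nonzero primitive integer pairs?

descent: ρ → (-6,9,7)  [lands on river]
river: ρ → (7,5,-8)
river: ρ → (-8,11,4)
river: ρ → (4,13,-5)
river: ρ → (-5,7,10)
river: ρ → (10,13,-2)
river: ρ → (-2,15,3)
river: ρ → (3,15,-2)
river: ρ → (-2,13,10)
river: ρ → (10,7,-5)
river: ρ → (-5,13,4)
river: ρ → (4,11,-8)
river: ρ → (-8,5,7)
river: ρ → (7,9,-6)
river: ρ → (-6,15,1)
river: ρ → (1,15,-6)
closes: descent 1, river 16
min |a| on river = 1

1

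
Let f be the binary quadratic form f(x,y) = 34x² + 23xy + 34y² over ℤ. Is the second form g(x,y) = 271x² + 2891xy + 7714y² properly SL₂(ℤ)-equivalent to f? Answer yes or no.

D₁ = -4095, D₂ = -4095
f: reduced (well bottom): (34,23,34) with a≤c, −a<b≤a
g: translate: b→181 (≡2891 mod 542), so (271,2891,7714)→(271,181,34)
g: flip: (271,181,34)→(34,-181,271)
g: translate: b→23 (≡-181 mod 68), so (34,-181,271)→(34,23,34)
g: reduced (well bottom): (34,23,34) with a≤c, −a<b≤a
reduced forms (34, 23, 34) vs (34, 23, 34) ⇒ equivalent

yes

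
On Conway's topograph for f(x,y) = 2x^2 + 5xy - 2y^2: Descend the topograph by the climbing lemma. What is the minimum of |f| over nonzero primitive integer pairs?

river: ρ → (-2,3,4)
river: ρ → (4,5,-1)
river: ρ → (-1,5,4)
river: ρ → (4,3,-2)
river: ρ → (-2,5,2)
river: ρ → (2,3,-4)
river: ρ → (-4,5,1)
river: ρ → (1,5,-4)
river: ρ → (-4,3,2)
river: ρ → (2,5,-2)
closes: descent 0, river 10
min |a| on river = 1

1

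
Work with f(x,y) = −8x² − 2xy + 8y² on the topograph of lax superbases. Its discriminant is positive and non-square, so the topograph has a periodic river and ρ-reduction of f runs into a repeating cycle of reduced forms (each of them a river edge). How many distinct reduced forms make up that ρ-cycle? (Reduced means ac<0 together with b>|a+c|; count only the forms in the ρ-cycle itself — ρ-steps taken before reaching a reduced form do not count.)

D = 260, ⌊√D⌋ = 16
descent: ρ → (8,2,-8)  [lands on river]
river: ρ → (-8,14,2)
river: ρ → (2,14,-8)
river: ρ → (-8,2,8)
river: ρ → (8,14,-2)
river: ρ → (-2,14,8)
ρ-cycle length = 6 (tail of 1 descent step not counted)

6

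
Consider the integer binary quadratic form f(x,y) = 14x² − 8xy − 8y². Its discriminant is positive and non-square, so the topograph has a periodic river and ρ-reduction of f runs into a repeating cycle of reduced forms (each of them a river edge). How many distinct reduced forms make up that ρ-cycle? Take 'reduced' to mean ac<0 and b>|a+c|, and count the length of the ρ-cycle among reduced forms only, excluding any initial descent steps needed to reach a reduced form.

D = 512, ⌊√D⌋ = 22
descent: ρ → (-8,8,14)  [lands on river]
river: ρ → (14,20,-2)
river: ρ → (-2,20,14)
river: ρ → (14,8,-8)
ρ-cycle length = 4 (tail of 1 descent step not counted)

4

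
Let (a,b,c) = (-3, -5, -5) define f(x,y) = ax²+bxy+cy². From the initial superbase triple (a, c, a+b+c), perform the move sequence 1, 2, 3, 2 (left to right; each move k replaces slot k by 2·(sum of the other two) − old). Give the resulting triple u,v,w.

start (-3,-5,-13) = (f(1,0),f(0,1),f(1,1))
replace slot 1: 2·((-5)+(-13)) − (-3) = -33 → (-33,-5,-13)
replace slot 2: 2·((-33)+(-13)) − (-5) = -87 → (-33,-87,-13)
replace slot 3: 2·((-33)+(-87)) − (-13) = -227 → (-33,-87,-227)
replace slot 2: 2·((-33)+(-227)) − (-87) = -433 → (-33,-433,-227)

-33,-433,-227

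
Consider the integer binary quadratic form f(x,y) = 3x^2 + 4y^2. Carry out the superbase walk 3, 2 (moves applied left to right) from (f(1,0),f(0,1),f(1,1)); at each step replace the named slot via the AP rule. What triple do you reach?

start (3,4,7) = (f(1,0),f(0,1),f(1,1))
replace slot 3: 2·(3+4) − 7 = 7 → (3,4,7)
replace slot 2: 2·(3+7) − 4 = 16 → (3,16,7)

3,16,7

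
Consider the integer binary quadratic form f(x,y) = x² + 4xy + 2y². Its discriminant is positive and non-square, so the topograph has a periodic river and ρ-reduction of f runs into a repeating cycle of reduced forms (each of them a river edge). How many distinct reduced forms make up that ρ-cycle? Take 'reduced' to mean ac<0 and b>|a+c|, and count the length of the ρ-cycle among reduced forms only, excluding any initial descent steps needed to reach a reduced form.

D = 8, ⌊√D⌋ = 2
descent: ρ → (2,0,-1)
descent: ρ → (-1,2,1)  [lands on river]
river: ρ → (1,2,-1)
ρ-cycle length = 2 (tail of 2 descent steps not counted)

2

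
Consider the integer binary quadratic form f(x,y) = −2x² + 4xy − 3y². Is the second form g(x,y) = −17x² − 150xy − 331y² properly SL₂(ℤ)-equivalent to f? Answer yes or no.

D₁ = -8, D₂ = -8
f is negative-definite; reduce −f:
−f: translate: b→0 (≡-4 mod 4), so (2,-4,3)→(2,0,1)
−f: flip: (2,0,1)→(1,0,2)
−f: reduced (well bottom): (1,0,2) with a≤c, −a<b≤a
flip sign back: reduced form of f is (-1,0,-2)
g is negative-definite; reduce −g:
−g: translate: b→14 (≡150 mod 34), so (17,150,331)→(17,14,3)
−g: flip: (17,14,3)→(3,-14,17)
−g: translate: b→-2 (≡-14 mod 6), so (3,-14,17)→(3,-2,1)
−g: flip: (3,-2,1)→(1,2,3)
−g: translate: b→0 (≡2 mod 2), so (1,2,3)→(1,0,2)
−g: reduced (well bottom): (1,0,2) with a≤c, −a<b≤a
flip sign back: reduced form of g is (-1,0,-2)
reduced forms (-1, 0, -2) vs (-1, 0, -2) ⇒ equivalent

yes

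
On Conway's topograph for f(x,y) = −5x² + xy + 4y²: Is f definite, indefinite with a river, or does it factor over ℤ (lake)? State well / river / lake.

D = b²−4ac = 1² − 4·(-5)·4 = 81
D = 9² is a perfect square ⇒ form factors over ℤ ⇒ lakes

lake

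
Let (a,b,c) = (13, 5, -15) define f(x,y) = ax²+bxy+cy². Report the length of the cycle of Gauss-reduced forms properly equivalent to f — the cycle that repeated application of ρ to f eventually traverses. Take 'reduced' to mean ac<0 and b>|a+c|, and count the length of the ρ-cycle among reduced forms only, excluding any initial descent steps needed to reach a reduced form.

D = 805, ⌊√D⌋ = 28
river: ρ → (-15,25,3)
river: ρ → (3,23,-23)
river: ρ → (-23,23,3)
river: ρ → (3,25,-15)
river: ρ → (-15,5,13)
river: ρ → (13,21,-7)
river: ρ → (-7,21,13)
river: ρ → (13,5,-15)
ρ-cycle length = 8 (tail of 0 descent steps not counted)

8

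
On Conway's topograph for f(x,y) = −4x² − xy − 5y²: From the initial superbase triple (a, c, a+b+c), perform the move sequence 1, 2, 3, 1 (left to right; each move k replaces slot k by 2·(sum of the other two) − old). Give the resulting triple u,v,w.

start (-4,-5,-10) = (f(1,0),f(0,1),f(1,1))
replace slot 1: 2·((-5)+(-10)) − (-4) = -26 → (-26,-5,-10)
replace slot 2: 2·((-26)+(-10)) − (-5) = -67 → (-26,-67,-10)
replace slot 3: 2·((-26)+(-67)) − (-10) = -176 → (-26,-67,-176)
replace slot 1: 2·((-67)+(-176)) − (-26) = -460 → (-460,-67,-176)

-460,-67,-176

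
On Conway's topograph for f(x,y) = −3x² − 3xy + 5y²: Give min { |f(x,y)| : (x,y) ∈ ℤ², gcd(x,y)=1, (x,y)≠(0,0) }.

descent: ρ → (5,3,-3)  [lands on river]
river: ρ → (-3,3,5)
river: ρ → (5,7,-1)
river: ρ → (-1,7,5)
closes: descent 1, river 4
min |a| on river = 1

1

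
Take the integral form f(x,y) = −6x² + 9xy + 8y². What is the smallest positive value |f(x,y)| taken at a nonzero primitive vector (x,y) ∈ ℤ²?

river: ρ → (8,7,-7)
river: ρ → (-7,7,8)
river: ρ → (8,9,-6)
river: ρ → (-6,15,2)
river: ρ → (2,13,-13)
river: ρ → (-13,13,2)
river: ρ → (2,15,-6)
river: ρ → (-6,9,8)
closes: descent 0, river 8
min |a| on river = 2

2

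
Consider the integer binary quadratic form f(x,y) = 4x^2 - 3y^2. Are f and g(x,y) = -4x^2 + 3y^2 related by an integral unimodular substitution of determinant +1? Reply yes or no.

D₁ = 48, D₂ = 48
river cycle of f (length 2): (-3, 6, 1), (1, 6, -3)
river cycle of g (length 2): (3, 6, -1), (-1, 6, 3)
cycles differ ⇒ inequivalent

no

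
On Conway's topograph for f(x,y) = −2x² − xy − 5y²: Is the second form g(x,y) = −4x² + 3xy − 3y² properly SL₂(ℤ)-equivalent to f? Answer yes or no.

D₁ = -39, D₂ = -39
f is negative-definite; reduce −f:
−f: reduced (well bottom): (2,1,5) with a≤c, −a<b≤a
flip sign back: reduced form of f is (-2,-1,-5)
g is negative-definite; reduce −g:
−g: flip: (4,-3,3)→(3,3,4)
−g: reduced (well bottom): (3,3,4) with a≤c, −a<b≤a
flip sign back: reduced form of g is (-3,-3,-4)
reduced forms (-2, -1, -5) vs (-3, -3, -4) ⇒ inequivalent

no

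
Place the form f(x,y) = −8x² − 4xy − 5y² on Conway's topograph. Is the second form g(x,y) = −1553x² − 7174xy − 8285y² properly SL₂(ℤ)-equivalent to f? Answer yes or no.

D₁ = -144, D₂ = -144
f is negative-definite; reduce −f:
−f: flip: (8,4,5)→(5,-4,8)
−f: reduced (well bottom): (5,-4,8) with a≤c, −a<b≤a
flip sign back: reduced form of f is (-5,4,-8)
g is negative-definite; reduce −g:
−g: translate: b→962 (≡7174 mod 3106), so (1553,7174,8285)→(1553,962,149)
−g: flip: (1553,962,149)→(149,-962,1553)
−g: translate: b→-68 (≡-962 mod 298), so (149,-962,1553)→(149,-68,8)
−g: flip: (149,-68,8)→(8,68,149)
−g: translate: b→4 (≡68 mod 16), so (8,68,149)→(8,4,5)
−g: flip: (8,4,5)→(5,-4,8)
−g: reduced (well bottom): (5,-4,8) with a≤c, −a<b≤a
flip sign back: reduced form of g is (-5,4,-8)
reduced forms (-5, 4, -8) vs (-5, 4, -8) ⇒ equivalent

yes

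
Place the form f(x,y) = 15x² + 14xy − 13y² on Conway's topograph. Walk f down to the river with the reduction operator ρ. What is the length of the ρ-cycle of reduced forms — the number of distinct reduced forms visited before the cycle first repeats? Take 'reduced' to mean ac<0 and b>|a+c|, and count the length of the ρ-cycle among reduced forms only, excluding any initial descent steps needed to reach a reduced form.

D = 976, ⌊√D⌋ = 31
river: ρ → (-13,12,16)
river: ρ → (16,20,-9)
river: ρ → (-9,16,20)
river: ρ → (20,24,-5)
river: ρ → (-5,26,15)
river: ρ → (15,4,-16)
river: ρ → (-16,28,3)
river: ρ → (3,26,-25)
river: ρ → (-25,24,4)
river: ρ → (4,24,-25)
river: ρ → (-25,26,3)
river: ρ → (3,28,-16)
river: ρ → (-16,4,15)
river: ρ → (15,26,-5)
river: ρ → (-5,24,20)
river: ρ → (20,16,-9)
river: ρ → (-9,20,16)
river: ρ → (16,12,-13)
river: ρ → (-13,14,15)
river: ρ → (15,16,-12)
river: ρ → (-12,8,19)
river: ρ → (19,30,-1)
river: ρ → (-1,30,19)
river: ρ → (19,8,-12)
river: ρ → (-12,16,15)
river: ρ → (15,14,-13)
ρ-cycle length = 26 (tail of 0 descent steps not counted)

26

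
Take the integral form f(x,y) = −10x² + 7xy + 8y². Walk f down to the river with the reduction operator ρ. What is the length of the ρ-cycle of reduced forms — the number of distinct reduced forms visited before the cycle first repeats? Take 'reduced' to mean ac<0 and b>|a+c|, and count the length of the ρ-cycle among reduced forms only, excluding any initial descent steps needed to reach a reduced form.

D = 369, ⌊√D⌋ = 19
river: ρ → (8,9,-9)
river: ρ → (-9,9,8)
river: ρ → (8,7,-10)
river: ρ → (-10,13,5)
river: ρ → (5,17,-4)
river: ρ → (-4,15,9)
river: ρ → (9,3,-10)
river: ρ → (-10,17,2)
river: ρ → (2,19,-1)
river: ρ → (-1,19,2)
river: ρ → (2,17,-10)
river: ρ → (-10,3,9)
river: ρ → (9,15,-4)
river: ρ → (-4,17,5)
river: ρ → (5,13,-10)
river: ρ → (-10,7,8)
ρ-cycle length = 16 (tail of 0 descent steps not counted)

16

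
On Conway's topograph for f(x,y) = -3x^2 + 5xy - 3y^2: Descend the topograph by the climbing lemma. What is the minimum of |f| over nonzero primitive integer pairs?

translate: b→1 (≡-5 mod 6), so (3,-5,3)→(3,1,1)
flip: (3,1,1)→(1,-1,3)
translate: b→1 (≡-1 mod 2), so (1,-1,3)→(1,1,3)
reduced (well bottom): (1,1,3) with a≤c, −a<b≤a
well minimum |f| = |-1| = 1 (negative-definite)

1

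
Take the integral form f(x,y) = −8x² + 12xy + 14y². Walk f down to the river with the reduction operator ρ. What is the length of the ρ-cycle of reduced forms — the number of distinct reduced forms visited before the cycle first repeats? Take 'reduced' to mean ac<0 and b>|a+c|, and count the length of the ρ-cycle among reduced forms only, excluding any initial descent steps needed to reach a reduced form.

D = 592, ⌊√D⌋ = 24
river: ρ → (14,16,-6)
river: ρ → (-6,20,8)
river: ρ → (8,12,-14)
river: ρ → (-14,16,6)
river: ρ → (6,20,-8)
river: ρ → (-8,12,14)
ρ-cycle length = 6 (tail of 0 descent steps not counted)

6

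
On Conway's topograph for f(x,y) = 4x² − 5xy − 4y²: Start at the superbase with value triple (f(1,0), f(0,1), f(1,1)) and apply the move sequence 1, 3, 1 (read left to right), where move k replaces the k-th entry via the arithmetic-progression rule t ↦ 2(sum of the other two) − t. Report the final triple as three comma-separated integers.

start (4,-4,-5) = (f(1,0),f(0,1),f(1,1))
replace slot 1: 2·((-4)+(-5)) − 4 = -22 → (-22,-4,-5)
replace slot 3: 2·((-22)+(-4)) − (-5) = -47 → (-22,-4,-47)
replace slot 1: 2·((-4)+(-47)) − (-22) = -80 → (-80,-4,-47)

-80,-4,-47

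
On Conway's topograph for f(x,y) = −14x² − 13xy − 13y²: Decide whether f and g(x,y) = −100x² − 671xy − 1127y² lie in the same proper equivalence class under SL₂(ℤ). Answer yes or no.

D₁ = -559, D₂ = -559
f is negative-definite; reduce −f:
−f: flip: (14,13,13)→(13,-13,14)
−f: translate: b→13 (≡-13 mod 26), so (13,-13,14)→(13,13,14)
−f: reduced (well bottom): (13,13,14) with a≤c, −a<b≤a
flip sign back: reduced form of f is (-13,-13,-14)
g is negative-definite; reduce −g:
−g: translate: b→71 (≡671 mod 200), so (100,671,1127)→(100,71,14)
−g: flip: (100,71,14)→(14,-71,100)
−g: translate: b→13 (≡-71 mod 28), so (14,-71,100)→(14,13,13)
−g: flip: (14,13,13)→(13,-13,14)
−g: translate: b→13 (≡-13 mod 26), so (13,-13,14)→(13,13,14)
−g: reduced (well bottom): (13,13,14) with a≤c, −a<b≤a
flip sign back: reduced form of g is (-13,-13,-14)
reduced forms (-13, -13, -14) vs (-13, -13, -14) ⇒ equivalent

yes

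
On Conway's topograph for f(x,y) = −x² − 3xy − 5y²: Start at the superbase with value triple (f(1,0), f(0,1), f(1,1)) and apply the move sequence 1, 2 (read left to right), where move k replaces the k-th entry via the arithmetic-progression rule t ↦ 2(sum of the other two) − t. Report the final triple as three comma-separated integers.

start (-1,-5,-9) = (f(1,0),f(0,1),f(1,1))
replace slot 1: 2·((-5)+(-9)) − (-1) = -27 → (-27,-5,-9)
replace slot 2: 2·((-27)+(-9)) − (-5) = -67 → (-27,-67,-9)

-27,-67,-9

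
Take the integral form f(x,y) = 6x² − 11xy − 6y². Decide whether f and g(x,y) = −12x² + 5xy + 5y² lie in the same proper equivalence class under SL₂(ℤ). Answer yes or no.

D₁ = 265, D₂ = 265
river cycle of f (length 22): (-6, 11, 6), (6, 13, -4), (-4, 11, 9), (9, 7, -6), (-6, 5, 10), (10, 15, -1), (-1, 15, 10), (10, 5, -6), (-6, 7, 9), (9, 11, -4), … (12 more)
river cycle of g (length 18): (5, 15, -2), (-2, 13, 12), (12, 11, -3), (-3, 13, 8), (8, 3, -8), (-8, 13, 3), (3, 11, -12), (-12, 13, 2), (2, 15, -5), (-5, 15, 2), … (8 more)
cycles differ ⇒ inequivalent

no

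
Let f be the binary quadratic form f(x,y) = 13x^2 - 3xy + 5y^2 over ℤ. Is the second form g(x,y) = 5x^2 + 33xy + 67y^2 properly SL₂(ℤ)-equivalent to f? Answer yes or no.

D₁ = -251, D₂ = -251
f: flip: (13,-3,5)→(5,3,13)
f: reduced (well bottom): (5,3,13) with a≤c, −a<b≤a
g: translate: b→3 (≡33 mod 10), so (5,33,67)→(5,3,13)
g: reduced (well bottom): (5,3,13) with a≤c, −a<b≤a
reduced forms (5, 3, 13) vs (5, 3, 13) ⇒ equivalent

yes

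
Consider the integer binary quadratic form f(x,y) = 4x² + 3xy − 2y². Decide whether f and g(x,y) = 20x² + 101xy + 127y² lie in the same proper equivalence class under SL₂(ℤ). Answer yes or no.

D₁ = 41, D₂ = 41
river cycle of f (length 10): (-2, 5, 2), (2, 3, -4), (-4, 5, 1), (1, 5, -4), (-4, 3, 2), (2, 5, -2), (-2, 3, 4), (4, 5, -1), (-1, 5, 4), (4, 3, -2)
river cycle of g (length 10): (4, 3, -2), (-2, 5, 2), (2, 3, -4), (-4, 5, 1), (1, 5, -4), (-4, 3, 2), (2, 5, -2), (-2, 3, 4), (4, 5, -1), (-1, 5, 4)
cycles coincide ⇒ equivalent

yes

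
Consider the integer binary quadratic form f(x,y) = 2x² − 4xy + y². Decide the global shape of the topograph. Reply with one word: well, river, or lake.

D = b²−4ac = (-4)² − 4·2·1 = 8
D > 0 non-square ⇒ indefinite ⇒ periodic river

river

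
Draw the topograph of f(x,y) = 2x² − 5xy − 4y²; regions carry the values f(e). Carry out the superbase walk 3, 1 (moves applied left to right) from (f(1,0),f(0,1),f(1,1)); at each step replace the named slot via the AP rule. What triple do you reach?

start (2,-4,-7) = (f(1,0),f(0,1),f(1,1))
replace slot 3: 2·(2+(-4)) − (-7) = 3 → (2,-4,3)
replace slot 1: 2·((-4)+3) − 2 = -4 → (-4,-4,3)

-4,-4,3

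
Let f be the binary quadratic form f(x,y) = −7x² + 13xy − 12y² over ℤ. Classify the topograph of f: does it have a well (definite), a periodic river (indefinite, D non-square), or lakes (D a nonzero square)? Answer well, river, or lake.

D = b²−4ac = 13² − 4·(-7)·(-12) = -167
D < 0 ⇒ definite ⇒ every region one sign ⇒ single well

well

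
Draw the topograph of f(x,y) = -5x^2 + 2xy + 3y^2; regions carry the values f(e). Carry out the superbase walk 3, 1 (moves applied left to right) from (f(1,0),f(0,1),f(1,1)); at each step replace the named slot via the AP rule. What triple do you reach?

start (-5,3,0) = (f(1,0),f(0,1),f(1,1))
replace slot 3: 2·((-5)+3) − 0 = -4 → (-5,3,-4)
replace slot 1: 2·(3+(-4)) − (-5) = 3 → (3,3,-4)

3,3,-4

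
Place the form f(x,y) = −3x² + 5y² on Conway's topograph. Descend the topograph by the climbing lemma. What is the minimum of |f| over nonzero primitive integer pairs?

descent: ρ → (5,0,-3)
descent: ρ → (-3,6,2)  [lands on river]
river: ρ → (2,6,-3)
closes: descent 2, river 2
min |a| on river = 2

2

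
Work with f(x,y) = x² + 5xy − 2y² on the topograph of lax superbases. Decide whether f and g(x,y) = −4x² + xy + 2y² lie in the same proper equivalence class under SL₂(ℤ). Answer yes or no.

D₁ = 33, D₂ = 33
river cycle of f (length 4): (-2, 3, 3), (3, 3, -2), (-2, 5, 1), (1, 5, -2)
river cycle of g (length 4): (2, 3, -3), (-3, 3, 2), (2, 5, -1), (-1, 5, 2)
cycles differ ⇒ inequivalent

no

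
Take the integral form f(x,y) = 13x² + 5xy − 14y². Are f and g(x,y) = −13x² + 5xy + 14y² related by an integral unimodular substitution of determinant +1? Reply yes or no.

D₁ = 753, D₂ = 753
river cycle of f (length 24): (-14, 23, 4), (4, 25, -8), (-8, 23, 7), (7, 19, -14), (-14, 9, 12), (12, 15, -11), (-11, 7, 16), (16, 25, -2), (-2, 27, 3), (3, 27, -2), … (14 more)
river cycle of g (length 24): (14, 23, -4), (-4, 25, 8), (8, 23, -7), (-7, 19, 14), (14, 9, -12), (-12, 15, 11), (11, 7, -16), (-16, 25, 2), (2, 27, -3), (-3, 27, 2), … (14 more)
cycles differ ⇒ inequivalent

no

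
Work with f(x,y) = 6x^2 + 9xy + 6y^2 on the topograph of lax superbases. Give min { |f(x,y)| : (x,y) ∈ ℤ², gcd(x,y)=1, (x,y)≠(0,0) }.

translate: b→-3 (≡9 mod 12), so (6,9,6)→(6,-3,3)
flip: (6,-3,3)→(3,3,6)
reduced (well bottom): (3,3,6) with a≤c, −a<b≤a
well minimum = a = 3

3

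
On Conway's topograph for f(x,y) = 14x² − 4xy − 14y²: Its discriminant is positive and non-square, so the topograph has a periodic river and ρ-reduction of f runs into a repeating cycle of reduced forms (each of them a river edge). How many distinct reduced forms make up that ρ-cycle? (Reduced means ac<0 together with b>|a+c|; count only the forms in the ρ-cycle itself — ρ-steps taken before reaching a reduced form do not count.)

D = 800, ⌊√D⌋ = 28
descent: ρ → (-14,4,14)  [lands on river]
river: ρ → (14,24,-4)
river: ρ → (-4,24,14)
river: ρ → (14,4,-14)
river: ρ → (-14,24,4)
river: ρ → (4,24,-14)
ρ-cycle length = 6 (tail of 1 descent step not counted)

6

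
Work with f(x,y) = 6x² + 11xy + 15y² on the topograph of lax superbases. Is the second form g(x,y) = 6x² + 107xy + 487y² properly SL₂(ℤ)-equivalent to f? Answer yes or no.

D₁ = -239, D₂ = -239
f: translate: b→-1 (≡11 mod 12), so (6,11,15)→(6,-1,10)
f: reduced (well bottom): (6,-1,10) with a≤c, −a<b≤a
g: translate: b→-1 (≡107 mod 12), so (6,107,487)→(6,-1,10)
g: reduced (well bottom): (6,-1,10) with a≤c, −a<b≤a
reduced forms (6, -1, 10) vs (6, -1, 10) ⇒ equivalent

yes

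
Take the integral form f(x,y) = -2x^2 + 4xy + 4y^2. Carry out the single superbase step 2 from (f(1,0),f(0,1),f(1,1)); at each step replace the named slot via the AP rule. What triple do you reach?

start (-2,4,6) = (f(1,0),f(0,1),f(1,1))
replace slot 2: 2·((-2)+6) − 4 = 4 → (-2,4,6)

-2,4,6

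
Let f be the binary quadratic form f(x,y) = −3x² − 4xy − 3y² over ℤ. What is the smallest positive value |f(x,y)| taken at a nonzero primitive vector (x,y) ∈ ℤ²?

translate: b→-2 (≡4 mod 6), so (3,4,3)→(3,-2,2)
flip: (3,-2,2)→(2,2,3)
reduced (well bottom): (2,2,3) with a≤c, −a<b≤a
well minimum |f| = |-2| = 2 (negative-definite)

2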